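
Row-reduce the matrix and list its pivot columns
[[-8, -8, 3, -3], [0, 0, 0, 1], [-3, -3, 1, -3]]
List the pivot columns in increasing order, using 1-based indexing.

1, 3, 4

r1 → -1/8·r1
  [  1   1  -3/8  3/8 ]
  [  0   0     0    1 ]
  [ -3  -3     1   -3 ]
r3 → r3 + 3·r1
  [ 1  1  -3/8    3/8 ]
  [ 0  0     0      1 ]
  [ 0  0  -1/8  -15/8 ]
r2 <-> r3
  [ 1  1  -3/8    3/8 ]
  [ 0  0  -1/8  -15/8 ]
  [ 0  0     0      1 ]
r2 → -8·r2
  [ 1  1  -3/8  3/8 ]
  [ 0  0     1   15 ]
  [ 0  0     0    1 ]
r2 → r2 − 15·r3
  [ 1  1  -3/8  3/8 ]
  [ 0  0     1    0 ]
  [ 0  0     0    1 ]
r1 → r1 − 3/8·r3
  [ 1  1  -3/8  0 ]
  [ 0  0     1  0 ]
  [ 0  0     0  1 ]
r1 → r1 + 3/8·r2
  [ 1  1  0  0 ]
  [ 0  0  1  0 ]
  [ 0  0  0  1 ]
Pivot columns are the columns containing a leading 1.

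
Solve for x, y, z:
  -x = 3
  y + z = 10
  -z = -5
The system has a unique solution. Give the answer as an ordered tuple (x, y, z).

(-3, 5, 5)

Form the augmented matrix and row-reduce:
  [ -1  0   0  |   3 ]
  [  0  1   1  |  10 ]
  [  0  0  -1  |  -5 ]
R1 -> -1·R1
  [ 1  0   0  |  -3 ]
  [ 0  1   1  |  10 ]
  [ 0  0  -1  |  -5 ]
R3 -> -1·R3
  [ 1  0  0  |  -3 ]
  [ 0  1  1  |  10 ]
  [ 0  0  1  |   5 ]
R2 -> R2 − R3
  [ 1  0  0  |  -3 ]
  [ 0  1  0  |   5 ]
  [ 0  0  1  |   5 ]
Reading off the last column: x = -3, y = 5, z = 5.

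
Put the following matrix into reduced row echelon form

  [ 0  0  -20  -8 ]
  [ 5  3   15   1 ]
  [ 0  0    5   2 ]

r1 <-> r2
r1 -> 1/5·r1
r2 -> -1/20·r2
r3 -> r3 − 5·r2
r1 -> r1 − 3·r2

[[1, 3/5, 0, -1], [0, 0, 1, 2/5], [0, 0, 0, 0]]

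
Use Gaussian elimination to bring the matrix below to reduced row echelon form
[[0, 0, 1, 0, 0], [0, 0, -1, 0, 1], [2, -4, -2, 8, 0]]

[[1, -2, 0, 4, 0], [0, 0, 1, 0, 0], [0, 0, 0, 0, 1]]

ρ1 <=> ρ3
  [ 2  -4  -2  8  0 ]
  [ 0   0  -1  0  1 ]
  [ 0   0   1  0  0 ]
ρ1 := 1/2·ρ1
  [ 1  -2  -1  4  0 ]
  [ 0   0  -1  0  1 ]
  [ 0   0   1  0  0 ]
ρ2 := -1·ρ2
  [ 1  -2  -1  4   0 ]
  [ 0   0   1  0  -1 ]
  [ 0   0   1  0   0 ]
ρ3 := ρ3 − ρ2
  [ 1  -2  -1  4   0 ]
  [ 0   0   1  0  -1 ]
  [ 0   0   0  0   1 ]
ρ2 := ρ2 + ρ3
  [ 1  -2  -1  4  0 ]
  [ 0   0   1  0  0 ]
  [ 0   0   0  0  1 ]
ρ1 := ρ1 + ρ2
  [ 1  -2  0  4  0 ]
  [ 0   0  1  0  0 ]
  [ 0   0  0  0  1 ]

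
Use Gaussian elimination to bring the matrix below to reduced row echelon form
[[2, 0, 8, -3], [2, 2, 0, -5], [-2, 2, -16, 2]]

[[1, 0, 4, 0], [0, 1, -4, 0], [0, 0, 0, 1]]

R1 → 1/2·R1
  [  1  0    4  -3/2 ]
  [  2  2    0    -5 ]
  [ -2  2  -16     2 ]
R2 → R2 − 2·R1
  [  1  0    4  -3/2 ]
  [  0  2   -8    -2 ]
  [ -2  2  -16     2 ]
R3 → R3 + 2·R1
  [ 1  0   4  -3/2 ]
  [ 0  2  -8    -2 ]
  [ 0  2  -8    -1 ]
R2 → 1/2·R2
  [ 1  0   4  -3/2 ]
  [ 0  1  -4    -1 ]
  [ 0  2  -8    -1 ]
R3 → R3 − 2·R2
  [ 1  0   4  -3/2 ]
  [ 0  1  -4    -1 ]
  [ 0  0   0     1 ]
R2 → R2 + R3
  [ 1  0   4  -3/2 ]
  [ 0  1  -4     0 ]
  [ 0  0   0     1 ]
R1 → R1 + 3/2·R3
  [ 1  0   4  0 ]
  [ 0  1  -4  0 ]
  [ 0  0   0  1 ]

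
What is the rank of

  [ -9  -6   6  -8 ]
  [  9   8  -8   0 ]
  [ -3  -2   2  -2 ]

rank = 3

R1 -> -1/9·R1
  [  1  2/3  -2/3  8/9 ]
  [  9    8    -8    0 ]
  [ -3   -2     2   -2 ]
R2 -> R2 − 9·R1
  [  1  2/3  -2/3  8/9 ]
  [  0    2    -2   -8 ]
  [ -3   -2     2   -2 ]
R3 -> R3 + 3·R1
  [ 1  2/3  -2/3  8/9 ]
  [ 0    2    -2   -8 ]
  [ 0    0     0  2/3 ]
R2 -> 1/2·R2
  [ 1  2/3  -2/3  8/9 ]
  [ 0    1    -1   -4 ]
  [ 0    0     0  2/3 ]
R3 -> 3/2·R3
  [ 1  2/3  -2/3  8/9 ]
  [ 0    1    -1   -4 ]
  [ 0    0     0    1 ]
R2 -> R2 + 4·R3
  [ 1  2/3  -2/3  8/9 ]
  [ 0    1    -1    0 ]
  [ 0    0     0    1 ]
R1 -> R1 − 8/9·R3
  [ 1  2/3  -2/3  0 ]
  [ 0    1    -1  0 ]
  [ 0    0     0  1 ]
R1 -> R1 − 2/3·R2
  [ 1  0   0  0 ]
  [ 0  1  -1  0 ]
  [ 0  0   0  1 ]
The reduced form has 3 nonzero rows.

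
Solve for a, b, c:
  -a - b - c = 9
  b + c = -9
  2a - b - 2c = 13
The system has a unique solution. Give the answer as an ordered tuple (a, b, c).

Form the augmented matrix and row-reduce:
  [ -1  -1  -1  |   9 ]
  [  0   1   1  |  -9 ]
  [  2  -1  -2  |  13 ]
r1 -> -1·r1
  [ 1   1   1  |  -9 ]
  [ 0   1   1  |  -9 ]
  [ 2  -1  -2  |  13 ]
r3 -> r3 − 2·r1
  [ 1   1   1  |  -9 ]
  [ 0   1   1  |  -9 ]
  [ 0  -3  -4  |  31 ]
r3 -> r3 + 3·r2
  [ 1  1   1  |  -9 ]
  [ 0  1   1  |  -9 ]
  [ 0  0  -1  |   4 ]
r3 -> -1·r3
  [ 1  1  1  |  -9 ]
  [ 0  1  1  |  -9 ]
  [ 0  0  1  |  -4 ]
r2 -> r2 − r3
  [ 1  1  1  |  -9 ]
  [ 0  1  0  |  -5 ]
  [ 0  0  1  |  -4 ]
r1 -> r1 − r3
  [ 1  1  0  |  -5 ]
  [ 0  1  0  |  -5 ]
  [ 0  0  1  |  -4 ]
r1 -> r1 − r2
  [ 1  0  0  |   0 ]
  [ 0  1  0  |  -5 ]
  [ 0  0  1  |  -4 ]
Reading off the last column: a = 0, b = -5, c = -4.

(0, -5, -4)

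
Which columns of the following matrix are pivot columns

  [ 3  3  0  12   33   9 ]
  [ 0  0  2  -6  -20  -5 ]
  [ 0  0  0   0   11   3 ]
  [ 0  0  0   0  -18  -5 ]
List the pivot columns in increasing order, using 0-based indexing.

0, 2, 4, 5

ρ1 ← 1/3·ρ1
  [ 1  1  0   4   11   3 ]
  [ 0  0  2  -6  -20  -5 ]
  [ 0  0  0   0   11   3 ]
  [ 0  0  0   0  -18  -5 ]
ρ2 ← 1/2·ρ2
  [ 1  1  0   4   11     3 ]
  [ 0  0  1  -3  -10  -5/2 ]
  [ 0  0  0   0   11     3 ]
  [ 0  0  0   0  -18    -5 ]
ρ3 ← 1/11·ρ3
  [ 1  1  0   4   11     3 ]
  [ 0  0  1  -3  -10  -5/2 ]
  [ 0  0  0   0    1  3/11 ]
  [ 0  0  0   0  -18    -5 ]
ρ4 ← ρ4 + 18·ρ3
  [ 1  1  0   4   11      3 ]
  [ 0  0  1  -3  -10   -5/2 ]
  [ 0  0  0   0    1   3/11 ]
  [ 0  0  0   0    0  -1/11 ]
ρ4 ← -11·ρ4
  [ 1  1  0   4   11     3 ]
  [ 0  0  1  -3  -10  -5/2 ]
  [ 0  0  0   0    1  3/11 ]
  [ 0  0  0   0    0     1 ]
ρ3 ← ρ3 − 3/11·ρ4
  [ 1  1  0   4   11     3 ]
  [ 0  0  1  -3  -10  -5/2 ]
  [ 0  0  0   0    1     0 ]
  [ 0  0  0   0    0     1 ]
ρ2 ← ρ2 + 5/2·ρ4
  [ 1  1  0   4   11  3 ]
  [ 0  0  1  -3  -10  0 ]
  [ 0  0  0   0    1  0 ]
  [ 0  0  0   0    0  1 ]
ρ1 ← ρ1 − 3·ρ4
  [ 1  1  0   4   11  0 ]
  [ 0  0  1  -3  -10  0 ]
  [ 0  0  0   0    1  0 ]
  [ 0  0  0   0    0  1 ]
ρ2 ← ρ2 + 10·ρ3
  [ 1  1  0   4  11  0 ]
  [ 0  0  1  -3   0  0 ]
  [ 0  0  0   0   1  0 ]
  [ 0  0  0   0   0  1 ]
ρ1 ← ρ1 − 11·ρ3
  [ 1  1  0   4  0  0 ]
  [ 0  0  1  -3  0  0 ]
  [ 0  0  0   0  1  0 ]
  [ 0  0  0   0  0  1 ]
Pivot columns are the columns containing a leading 1.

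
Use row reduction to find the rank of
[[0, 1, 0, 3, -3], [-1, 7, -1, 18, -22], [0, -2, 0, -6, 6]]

ρ1 ↔ ρ2
ρ1 := -1·ρ1
ρ3 := ρ3 + 2·ρ2
ρ1 := ρ1 + 7·ρ2
The reduced form has 2 nonzero rows.

rank = 2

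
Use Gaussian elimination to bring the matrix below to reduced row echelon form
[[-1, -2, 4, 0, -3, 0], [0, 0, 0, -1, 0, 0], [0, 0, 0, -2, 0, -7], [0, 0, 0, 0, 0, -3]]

[[1, 2, -4, 0, 3, 0], [0, 0, 0, 1, 0, 0], [0, 0, 0, 0, 0, 1], [0, 0, 0, 0, 0, 0]]

Multiply r1 by -1.
  [ 1  2  -4   0  3   0 ]
  [ 0  0   0  -1  0   0 ]
  [ 0  0   0  -2  0  -7 ]
  [ 0  0   0   0  0  -3 ]
Multiply r2 by -1.
  [ 1  2  -4   0  3   0 ]
  [ 0  0   0   1  0   0 ]
  [ 0  0   0  -2  0  -7 ]
  [ 0  0   0   0  0  -3 ]
Add 2 times r2 to r3.
  [ 1  2  -4  0  3   0 ]
  [ 0  0   0  1  0   0 ]
  [ 0  0   0  0  0  -7 ]
  [ 0  0   0  0  0  -3 ]
Multiply r3 by -1/7.
  [ 1  2  -4  0  3   0 ]
  [ 0  0   0  1  0   0 ]
  [ 0  0   0  0  0   1 ]
  [ 0  0   0  0  0  -3 ]
Add 3 times r3 to r4.
  [ 1  2  -4  0  3  0 ]
  [ 0  0   0  1  0  0 ]
  [ 0  0   0  0  0  1 ]
  [ 0  0   0  0  0  0 ]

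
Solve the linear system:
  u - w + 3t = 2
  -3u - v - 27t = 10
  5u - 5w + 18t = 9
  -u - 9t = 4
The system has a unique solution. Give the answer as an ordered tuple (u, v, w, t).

Form the augmented matrix and row-reduce:
  [  1   0  -1    3  |   2 ]
  [ -3  -1   0  -27  |  10 ]
  [  5   0  -5   18  |   9 ]
  [ -1   0   0   -9  |   4 ]
R2 -> R2 + 3·R1
R3 -> R3 − 5·R1
R4 -> R4 + R1
R2 -> -1·R2
R3 ↔ R4
R3 -> -1·R3
R4 -> 1/3·R4
R3 -> R3 − 6·R4
R2 -> R2 − 18·R4
R1 -> R1 − 3·R4
R2 -> R2 − 3·R3
R1 -> R1 + R3
Reading off the last column: u = -1, v = 2, w = -4, t = -1/3.

(-1, 2, -4, -1/3)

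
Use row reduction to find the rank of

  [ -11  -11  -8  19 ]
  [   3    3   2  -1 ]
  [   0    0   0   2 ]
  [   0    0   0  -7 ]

rank = 3

R1 ← -1/11·R1
  [ 1  1  8/11  -19/11 ]
  [ 3  3     2      -1 ]
  [ 0  0     0       2 ]
  [ 0  0     0      -7 ]
R2 ← R2 − 3·R1
  [ 1  1   8/11  -19/11 ]
  [ 0  0  -2/11   46/11 ]
  [ 0  0      0       2 ]
  [ 0  0      0      -7 ]
R2 ← -11/2·R2
  [ 1  1  8/11  -19/11 ]
  [ 0  0     1     -23 ]
  [ 0  0     0       2 ]
  [ 0  0     0      -7 ]
R3 ← 1/2·R3
  [ 1  1  8/11  -19/11 ]
  [ 0  0     1     -23 ]
  [ 0  0     0       1 ]
  [ 0  0     0      -7 ]
R4 ← R4 + 7·R3
  [ 1  1  8/11  -19/11 ]
  [ 0  0     1     -23 ]
  [ 0  0     0       1 ]
  [ 0  0     0       0 ]
R2 ← R2 + 23·R3
  [ 1  1  8/11  -19/11 ]
  [ 0  0     1       0 ]
  [ 0  0     0       1 ]
  [ 0  0     0       0 ]
R1 ← R1 + 19/11·R3
  [ 1  1  8/11  0 ]
  [ 0  0     1  0 ]
  [ 0  0     0  1 ]
  [ 0  0     0  0 ]
R1 ← R1 − 8/11·R2
  [ 1  1  0  0 ]
  [ 0  0  1  0 ]
  [ 0  0  0  1 ]
  [ 0  0  0  0 ]
The reduced form has 3 nonzero rows.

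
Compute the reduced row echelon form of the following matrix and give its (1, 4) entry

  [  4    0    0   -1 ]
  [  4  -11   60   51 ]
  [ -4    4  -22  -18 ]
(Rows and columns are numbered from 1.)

R1 -> 1/4·R1
  [  1    0    0  -1/4 ]
  [  4  -11   60    51 ]
  [ -4    4  -22   -18 ]
R2 -> R2 − 4·R1
  [  1    0    0  -1/4 ]
  [  0  -11   60    52 ]
  [ -4    4  -22   -18 ]
R3 -> R3 + 4·R1
  [ 1    0    0  -1/4 ]
  [ 0  -11   60    52 ]
  [ 0    4  -22   -19 ]
R2 -> -1/11·R2
  [ 1  0       0    -1/4 ]
  [ 0  1  -60/11  -52/11 ]
  [ 0  4     -22     -19 ]
R3 -> R3 − 4·R2
  [ 1  0       0    -1/4 ]
  [ 0  1  -60/11  -52/11 ]
  [ 0  0   -2/11   -1/11 ]
R3 -> -11/2·R3
  [ 1  0       0    -1/4 ]
  [ 0  1  -60/11  -52/11 ]
  [ 0  0       1     1/2 ]
R2 -> R2 + 60/11·R3
  [ 1  0  0  -1/4 ]
  [ 0  1  0    -2 ]
  [ 0  0  1   1/2 ]

-1/4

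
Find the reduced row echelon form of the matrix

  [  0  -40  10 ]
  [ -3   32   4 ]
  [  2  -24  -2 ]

R1 <=> R2
  [ -3   32   4 ]
  [  0  -40  10 ]
  [  2  -24  -2 ]
R1 ← -1/3·R1
  [ 1  -32/3  -4/3 ]
  [ 0    -40    10 ]
  [ 2    -24    -2 ]
R3 ← R3 − 2·R1
  [ 1  -32/3  -4/3 ]
  [ 0    -40    10 ]
  [ 0   -8/3   2/3 ]
R2 ← -1/40·R2
  [ 1  -32/3  -4/3 ]
  [ 0      1  -1/4 ]
  [ 0   -8/3   2/3 ]
R3 ← R3 + 8/3·R2
  [ 1  -32/3  -4/3 ]
  [ 0      1  -1/4 ]
  [ 0      0     0 ]
R1 ← R1 + 32/3·R2
  [ 1  0    -4 ]
  [ 0  1  -1/4 ]
  [ 0  0     0 ]

[[1, 0, -4], [0, 1, -1/4], [0, 0, 0]]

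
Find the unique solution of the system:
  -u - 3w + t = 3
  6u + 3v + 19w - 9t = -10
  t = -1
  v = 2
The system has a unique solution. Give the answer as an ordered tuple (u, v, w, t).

Form the augmented matrix and row-reduce:
  [ -1  0  -3   1  |    3 ]
  [  6  3  19  -9  |  -10 ]
  [  0  0   0   1  |   -1 ]
  [  0  1   0   0  |    2 ]
Multiply ρ1 by -1.
Subtract 6 times ρ1 from ρ2.
Multiply ρ2 by 1/3.
Subtract ρ2 from ρ4.
Swap ρ3 and ρ4.
Multiply ρ3 by -3.
Add 3 times ρ4 to ρ3.
Add ρ4 to ρ2.
Add ρ4 to ρ1.
Subtract 1/3 times ρ3 from ρ2.
Subtract 3 times ρ3 from ρ1.
Reading off the last column: u = -1, v = 2, w = -1, t = -1.

(-1, 2, -1, -1)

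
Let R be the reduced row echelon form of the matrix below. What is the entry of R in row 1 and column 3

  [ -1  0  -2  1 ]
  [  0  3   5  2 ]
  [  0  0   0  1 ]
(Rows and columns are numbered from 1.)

2

R1 → -1·R1
  [ 1  0  2  -1 ]
  [ 0  3  5   2 ]
  [ 0  0  0   1 ]
R2 → 1/3·R2
  [ 1  0    2   -1 ]
  [ 0  1  5/3  2/3 ]
  [ 0  0    0    1 ]
R2 → R2 − 2/3·R3
  [ 1  0    2  -1 ]
  [ 0  1  5/3   0 ]
  [ 0  0    0   1 ]
R1 → R1 + R3
  [ 1  0    2  0 ]
  [ 0  1  5/3  0 ]
  [ 0  0    0  1 ]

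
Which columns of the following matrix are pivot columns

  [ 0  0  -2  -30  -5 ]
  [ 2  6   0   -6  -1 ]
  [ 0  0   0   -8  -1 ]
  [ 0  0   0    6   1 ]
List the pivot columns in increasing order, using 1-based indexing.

1, 3, 4, 5

R1 <=> R2
  [ 2  6   0   -6  -1 ]
  [ 0  0  -2  -30  -5 ]
  [ 0  0   0   -8  -1 ]
  [ 0  0   0    6   1 ]
R1 := 1/2·R1
  [ 1  3   0   -3  -1/2 ]
  [ 0  0  -2  -30    -5 ]
  [ 0  0   0   -8    -1 ]
  [ 0  0   0    6     1 ]
R2 := -1/2·R2
  [ 1  3  0  -3  -1/2 ]
  [ 0  0  1  15   5/2 ]
  [ 0  0  0  -8    -1 ]
  [ 0  0  0   6     1 ]
R3 := -1/8·R3
  [ 1  3  0  -3  -1/2 ]
  [ 0  0  1  15   5/2 ]
  [ 0  0  0   1   1/8 ]
  [ 0  0  0   6     1 ]
R4 := R4 − 6·R3
  [ 1  3  0  -3  -1/2 ]
  [ 0  0  1  15   5/2 ]
  [ 0  0  0   1   1/8 ]
  [ 0  0  0   0   1/4 ]
R4 := 4·R4
  [ 1  3  0  -3  -1/2 ]
  [ 0  0  1  15   5/2 ]
  [ 0  0  0   1   1/8 ]
  [ 0  0  0   0     1 ]
R3 := R3 − 1/8·R4
  [ 1  3  0  -3  -1/2 ]
  [ 0  0  1  15   5/2 ]
  [ 0  0  0   1     0 ]
  [ 0  0  0   0     1 ]
R2 := R2 − 5/2·R4
  [ 1  3  0  -3  -1/2 ]
  [ 0  0  1  15     0 ]
  [ 0  0  0   1     0 ]
  [ 0  0  0   0     1 ]
R1 := R1 + 1/2·R4
  [ 1  3  0  -3  0 ]
  [ 0  0  1  15  0 ]
  [ 0  0  0   1  0 ]
  [ 0  0  0   0  1 ]
R2 := R2 − 15·R3
  [ 1  3  0  -3  0 ]
  [ 0  0  1   0  0 ]
  [ 0  0  0   1  0 ]
  [ 0  0  0   0  1 ]
R1 := R1 + 3·R3
  [ 1  3  0  0  0 ]
  [ 0  0  1  0  0 ]
  [ 0  0  0  1  0 ]
  [ 0  0  0  0  1 ]
Pivot columns are the columns containing a leading 1.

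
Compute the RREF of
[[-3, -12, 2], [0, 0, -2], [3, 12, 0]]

[[1, 4, 0], [0, 0, 1], [0, 0, 0]]

R1 := -1/3·R1
  [ 1   4  -2/3 ]
  [ 0   0    -2 ]
  [ 3  12     0 ]
R3 := R3 − 3·R1
  [ 1  4  -2/3 ]
  [ 0  0    -2 ]
  [ 0  0     2 ]
R2 := -1/2·R2
  [ 1  4  -2/3 ]
  [ 0  0     1 ]
  [ 0  0     2 ]
R3 := R3 − 2·R2
  [ 1  4  -2/3 ]
  [ 0  0     1 ]
  [ 0  0     0 ]
R1 := R1 + 2/3·R2
  [ 1  4  0 ]
  [ 0  0  1 ]
  [ 0  0  0 ]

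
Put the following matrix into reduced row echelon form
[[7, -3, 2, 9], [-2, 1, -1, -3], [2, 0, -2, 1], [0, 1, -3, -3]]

R1 → 1/7·R1
  [  1  -3/7  2/7  9/7 ]
  [ -2     1   -1   -3 ]
  [  2     0   -2    1 ]
  [  0     1   -3   -3 ]
R2 → R2 + 2·R1
  [ 1  -3/7   2/7   9/7 ]
  [ 0   1/7  -3/7  -3/7 ]
  [ 2     0    -2     1 ]
  [ 0     1    -3    -3 ]
R3 → R3 − 2·R1
  [ 1  -3/7    2/7    9/7 ]
  [ 0   1/7   -3/7   -3/7 ]
  [ 0   6/7  -18/7  -11/7 ]
  [ 0     1     -3     -3 ]
R2 → 7·R2
  [ 1  -3/7    2/7    9/7 ]
  [ 0     1     -3     -3 ]
  [ 0   6/7  -18/7  -11/7 ]
  [ 0     1     -3     -3 ]
R3 → R3 − 6/7·R2
  [ 1  -3/7  2/7  9/7 ]
  [ 0     1   -3   -3 ]
  [ 0     0    0    1 ]
  [ 0     1   -3   -3 ]
R4 → R4 − R2
  [ 1  -3/7  2/7  9/7 ]
  [ 0     1   -3   -3 ]
  [ 0     0    0    1 ]
  [ 0     0    0    0 ]
R2 → R2 + 3·R3
  [ 1  -3/7  2/7  9/7 ]
  [ 0     1   -3    0 ]
  [ 0     0    0    1 ]
  [ 0     0    0    0 ]
R1 → R1 − 9/7·R3
  [ 1  -3/7  2/7  0 ]
  [ 0     1   -3  0 ]
  [ 0     0    0  1 ]
  [ 0     0    0  0 ]
R1 → R1 + 3/7·R2
  [ 1  0  -1  0 ]
  [ 0  1  -3  0 ]
  [ 0  0   0  1 ]
  [ 0  0   0  0 ]

[[1, 0, -1, 0], [0, 1, -3, 0], [0, 0, 0, 1], [0, 0, 0, 0]]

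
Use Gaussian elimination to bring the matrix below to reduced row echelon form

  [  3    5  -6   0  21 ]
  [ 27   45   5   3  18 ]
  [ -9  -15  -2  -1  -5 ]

R1 ← 1/3·R1
  [  1  5/3  -2   0   7 ]
  [ 27   45   5   3  18 ]
  [ -9  -15  -2  -1  -5 ]
R2 ← R2 − 27·R1
  [  1  5/3  -2   0     7 ]
  [  0    0  59   3  -171 ]
  [ -9  -15  -2  -1    -5 ]
R3 ← R3 + 9·R1
  [ 1  5/3   -2   0     7 ]
  [ 0    0   59   3  -171 ]
  [ 0    0  -20  -1    58 ]
R2 ← 1/59·R2
  [ 1  5/3   -2     0        7 ]
  [ 0    0    1  3/59  -171/59 ]
  [ 0    0  -20    -1       58 ]
R3 ← R3 + 20·R2
  [ 1  5/3  -2     0        7 ]
  [ 0    0   1  3/59  -171/59 ]
  [ 0    0   0  1/59     2/59 ]
R3 ← 59·R3
  [ 1  5/3  -2     0        7 ]
  [ 0    0   1  3/59  -171/59 ]
  [ 0    0   0     1        2 ]
R2 ← R2 − 3/59·R3
  [ 1  5/3  -2  0   7 ]
  [ 0    0   1  0  -3 ]
  [ 0    0   0  1   2 ]
R1 ← R1 + 2·R2
  [ 1  5/3  0  0   1 ]
  [ 0    0  1  0  -3 ]
  [ 0    0  0  1   2 ]

[[1, 5/3, 0, 0, 1], [0, 0, 1, 0, -3], [0, 0, 0, 1, 2]]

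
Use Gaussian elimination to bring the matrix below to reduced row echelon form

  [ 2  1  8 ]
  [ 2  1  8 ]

R1 → 1/2·R1
  [ 1  1/2  4 ]
  [ 2    1  8 ]
R2 → R2 − 2·R1
  [ 1  1/2  4 ]
  [ 0    0  0 ]

[[1, 1/2, 4], [0, 0, 0]]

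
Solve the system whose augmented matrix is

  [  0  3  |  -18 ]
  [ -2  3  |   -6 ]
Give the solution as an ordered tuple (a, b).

(-6, -6)

R1 <=> R2
  [ -2  3  |   -6 ]
  [  0  3  |  -18 ]
R1 -> -1/2·R1
  [ 1  -3/2  |    3 ]
  [ 0     3  |  -18 ]
R2 -> 1/3·R2
  [ 1  -3/2  |   3 ]
  [ 0     1  |  -6 ]
R1 -> R1 + 3/2·R2
  [ 1  0  |  -6 ]
  [ 0  1  |  -6 ]
Reading off the last column: a = -6, b = -6.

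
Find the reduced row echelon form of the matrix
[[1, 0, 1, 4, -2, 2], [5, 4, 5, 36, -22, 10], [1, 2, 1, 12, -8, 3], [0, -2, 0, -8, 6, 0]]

[[1, 0, 1, 4, -2, 0], [0, 1, 0, 4, -3, 0], [0, 0, 0, 0, 0, 1], [0, 0, 0, 0, 0, 0]]

r2 -> r2 − 5·r1
  [ 1   0  1   4   -2  2 ]
  [ 0   4  0  16  -12  0 ]
  [ 1   2  1  12   -8  3 ]
  [ 0  -2  0  -8    6  0 ]
r3 -> r3 − r1
  [ 1   0  1   4   -2  2 ]
  [ 0   4  0  16  -12  0 ]
  [ 0   2  0   8   -6  1 ]
  [ 0  -2  0  -8    6  0 ]
r2 -> 1/4·r2
  [ 1   0  1   4  -2  2 ]
  [ 0   1  0   4  -3  0 ]
  [ 0   2  0   8  -6  1 ]
  [ 0  -2  0  -8   6  0 ]
r3 -> r3 − 2·r2
  [ 1   0  1   4  -2  2 ]
  [ 0   1  0   4  -3  0 ]
  [ 0   0  0   0   0  1 ]
  [ 0  -2  0  -8   6  0 ]
r4 -> r4 + 2·r2
  [ 1  0  1  4  -2  2 ]
  [ 0  1  0  4  -3  0 ]
  [ 0  0  0  0   0  1 ]
  [ 0  0  0  0   0  0 ]
r1 -> r1 − 2·r3
  [ 1  0  1  4  -2  0 ]
  [ 0  1  0  4  -3  0 ]
  [ 0  0  0  0   0  1 ]
  [ 0  0  0  0   0  0 ]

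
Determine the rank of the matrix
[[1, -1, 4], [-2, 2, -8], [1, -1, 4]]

rank = 1

R2 -> R2 + 2·R1
  [ 1  -1  4 ]
  [ 0   0  0 ]
  [ 1  -1  4 ]
R3 -> R3 − R1
  [ 1  -1  4 ]
  [ 0   0  0 ]
  [ 0   0  0 ]
The reduced form has 1 nonzero row.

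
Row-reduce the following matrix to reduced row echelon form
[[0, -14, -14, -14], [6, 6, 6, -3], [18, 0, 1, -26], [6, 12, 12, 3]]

[[1, 0, 0, -3/2], [0, 1, 0, 0], [0, 0, 1, 1], [0, 0, 0, 0]]

Swap r1 and r2.
  [  6    6    6   -3 ]
  [  0  -14  -14  -14 ]
  [ 18    0    1  -26 ]
  [  6   12   12    3 ]
Multiply r1 by 1/6.
  [  1    1    1  -1/2 ]
  [  0  -14  -14   -14 ]
  [ 18    0    1   -26 ]
  [  6   12   12     3 ]
Subtract 18 times r1 from r3.
  [ 1    1    1  -1/2 ]
  [ 0  -14  -14   -14 ]
  [ 0  -18  -17   -17 ]
  [ 6   12   12     3 ]
Subtract 6 times r1 from r4.
  [ 1    1    1  -1/2 ]
  [ 0  -14  -14   -14 ]
  [ 0  -18  -17   -17 ]
  [ 0    6    6     6 ]
Multiply r2 by -1/14.
  [ 1    1    1  -1/2 ]
  [ 0    1    1     1 ]
  [ 0  -18  -17   -17 ]
  [ 0    6    6     6 ]
Add 18 times r2 to r3.
  [ 1  1  1  -1/2 ]
  [ 0  1  1     1 ]
  [ 0  0  1     1 ]
  [ 0  6  6     6 ]
Subtract 6 times r2 from r4.
  [ 1  1  1  -1/2 ]
  [ 0  1  1     1 ]
  [ 0  0  1     1 ]
  [ 0  0  0     0 ]
Subtract r3 from r2.
  [ 1  1  1  -1/2 ]
  [ 0  1  0     0 ]
  [ 0  0  1     1 ]
  [ 0  0  0     0 ]
Subtract r3 from r1.
  [ 1  1  0  -3/2 ]
  [ 0  1  0     0 ]
  [ 0  0  1     1 ]
  [ 0  0  0     0 ]
Subtract r2 from r1.
  [ 1  0  0  -3/2 ]
  [ 0  1  0     0 ]
  [ 0  0  1     1 ]
  [ 0  0  0     0 ]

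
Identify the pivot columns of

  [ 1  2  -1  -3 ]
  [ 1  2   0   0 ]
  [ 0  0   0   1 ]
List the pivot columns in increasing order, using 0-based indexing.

0, 2, 3

R2 := R2 − R1
  [ 1  2  -1  -3 ]
  [ 0  0   1   3 ]
  [ 0  0   0   1 ]
R2 := R2 − 3·R3
  [ 1  2  -1  -3 ]
  [ 0  0   1   0 ]
  [ 0  0   0   1 ]
R1 := R1 + 3·R3
  [ 1  2  -1  0 ]
  [ 0  0   1  0 ]
  [ 0  0   0  1 ]
R1 := R1 + R2
  [ 1  2  0  0 ]
  [ 0  0  1  0 ]
  [ 0  0  0  1 ]
Pivot columns are the columns containing a leading 1.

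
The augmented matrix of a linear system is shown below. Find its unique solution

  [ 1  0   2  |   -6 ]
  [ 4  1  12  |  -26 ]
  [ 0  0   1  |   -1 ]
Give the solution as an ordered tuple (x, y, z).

(-4, 2, -1)

ρ2 -> ρ2 − 4·ρ1
  [ 1  0  2  |  -6 ]
  [ 0  1  4  |  -2 ]
  [ 0  0  1  |  -1 ]
ρ2 -> ρ2 − 4·ρ3
  [ 1  0  2  |  -6 ]
  [ 0  1  0  |   2 ]
  [ 0  0  1  |  -1 ]
ρ1 -> ρ1 − 2·ρ3
  [ 1  0  0  |  -4 ]
  [ 0  1  0  |   2 ]
  [ 0  0  1  |  -1 ]
Reading off the last column: x = -4, y = 2, z = -1.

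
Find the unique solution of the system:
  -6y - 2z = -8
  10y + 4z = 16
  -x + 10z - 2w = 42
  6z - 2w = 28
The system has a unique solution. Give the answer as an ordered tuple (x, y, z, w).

(2, 0, 4, -2)

Form the augmented matrix and row-reduce:
  [  0  -6  -2   0  |  -8 ]
  [  0  10   4   0  |  16 ]
  [ -1   0  10  -2  |  42 ]
  [  0   0   6  -2  |  28 ]
R1 ↔ R3
  [ -1   0  10  -2  |  42 ]
  [  0  10   4   0  |  16 ]
  [  0  -6  -2   0  |  -8 ]
  [  0   0   6  -2  |  28 ]
R1 := -1·R1
  [ 1   0  -10   2  |  -42 ]
  [ 0  10    4   0  |   16 ]
  [ 0  -6   -2   0  |   -8 ]
  [ 0   0    6  -2  |   28 ]
R2 := 1/10·R2
  [ 1   0  -10   2  |  -42 ]
  [ 0   1  2/5   0  |  8/5 ]
  [ 0  -6   -2   0  |   -8 ]
  [ 0   0    6  -2  |   28 ]
R3 := R3 + 6·R2
  [ 1  0  -10   2  |  -42 ]
  [ 0  1  2/5   0  |  8/5 ]
  [ 0  0  2/5   0  |  8/5 ]
  [ 0  0    6  -2  |   28 ]
R3 := 5/2·R3
  [ 1  0  -10   2  |  -42 ]
  [ 0  1  2/5   0  |  8/5 ]
  [ 0  0    1   0  |    4 ]
  [ 0  0    6  -2  |   28 ]
R4 := R4 − 6·R3
  [ 1  0  -10   2  |  -42 ]
  [ 0  1  2/5   0  |  8/5 ]
  [ 0  0    1   0  |    4 ]
  [ 0  0    0  -2  |    4 ]
R4 := -1/2·R4
  [ 1  0  -10  2  |  -42 ]
  [ 0  1  2/5  0  |  8/5 ]
  [ 0  0    1  0  |    4 ]
  [ 0  0    0  1  |   -2 ]
R1 := R1 − 2·R4
  [ 1  0  -10  0  |  -38 ]
  [ 0  1  2/5  0  |  8/5 ]
  [ 0  0    1  0  |    4 ]
  [ 0  0    0  1  |   -2 ]
R2 := R2 − 2/5·R3
  [ 1  0  -10  0  |  -38 ]
  [ 0  1    0  0  |    0 ]
  [ 0  0    1  0  |    4 ]
  [ 0  0    0  1  |   -2 ]
R1 := R1 + 10·R3
  [ 1  0  0  0  |   2 ]
  [ 0  1  0  0  |   0 ]
  [ 0  0  1  0  |   4 ]
  [ 0  0  0  1  |  -2 ]
Reading off the last column: x = 2, y = 0, z = 4, w = -2.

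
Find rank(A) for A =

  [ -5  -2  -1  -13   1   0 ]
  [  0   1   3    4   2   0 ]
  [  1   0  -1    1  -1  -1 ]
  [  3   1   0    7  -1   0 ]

R1 ← -1/5·R1
R3 ← R3 − R1
R4 ← R4 − 3·R1
R3 ← R3 + 2/5·R2
R4 ← R4 + 1/5·R2
R3 ← -1·R3
R1 ← R1 − 2/5·R2
The reduced form has 3 nonzero rows.

rank = 3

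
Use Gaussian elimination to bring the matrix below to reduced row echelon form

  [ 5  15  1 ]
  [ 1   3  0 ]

ρ1 → 1/5·ρ1
  [ 1  3  1/5 ]
  [ 1  3    0 ]
ρ2 → ρ2 − ρ1
  [ 1  3   1/5 ]
  [ 0  0  -1/5 ]
ρ2 → -5·ρ2
  [ 1  3  1/5 ]
  [ 0  0    1 ]
ρ1 → ρ1 − 1/5·ρ2
  [ 1  3  0 ]
  [ 0  0  1 ]

[[1, 3, 0], [0, 0, 1]]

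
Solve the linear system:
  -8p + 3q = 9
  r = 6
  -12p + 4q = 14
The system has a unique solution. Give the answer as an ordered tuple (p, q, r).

Form the augmented matrix and row-reduce:
  [  -8  3  0  |   9 ]
  [   0  0  1  |   6 ]
  [ -12  4  0  |  14 ]
ρ1 -> -1/8·ρ1
  [   1  -3/8  0  |  -9/8 ]
  [   0     0  1  |     6 ]
  [ -12     4  0  |    14 ]
ρ3 -> ρ3 + 12·ρ1
  [ 1  -3/8  0  |  -9/8 ]
  [ 0     0  1  |     6 ]
  [ 0  -1/2  0  |   1/2 ]
ρ2 <-> ρ3
  [ 1  -3/8  0  |  -9/8 ]
  [ 0  -1/2  0  |   1/2 ]
  [ 0     0  1  |     6 ]
ρ2 -> -2·ρ2
  [ 1  -3/8  0  |  -9/8 ]
  [ 0     1  0  |    -1 ]
  [ 0     0  1  |     6 ]
ρ1 -> ρ1 + 3/8·ρ2
  [ 1  0  0  |  -3/2 ]
  [ 0  1  0  |    -1 ]
  [ 0  0  1  |     6 ]
Reading off the last column: p = -3/2, q = -1, r = 6.

(-3/2, -1, 6)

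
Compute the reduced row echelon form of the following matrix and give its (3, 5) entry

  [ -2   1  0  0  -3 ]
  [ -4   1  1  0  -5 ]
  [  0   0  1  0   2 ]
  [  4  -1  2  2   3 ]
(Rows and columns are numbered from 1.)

2

R1 := -1/2·R1
  [  1  -1/2  0  0  3/2 ]
  [ -4     1  1  0   -5 ]
  [  0     0  1  0    2 ]
  [  4    -1  2  2    3 ]
R2 := R2 + 4·R1
  [ 1  -1/2  0  0  3/2 ]
  [ 0    -1  1  0    1 ]
  [ 0     0  1  0    2 ]
  [ 4    -1  2  2    3 ]
R4 := R4 − 4·R1
  [ 1  -1/2  0  0  3/2 ]
  [ 0    -1  1  0    1 ]
  [ 0     0  1  0    2 ]
  [ 0     1  2  2   -3 ]
R2 := -1·R2
  [ 1  -1/2   0  0  3/2 ]
  [ 0     1  -1  0   -1 ]
  [ 0     0   1  0    2 ]
  [ 0     1   2  2   -3 ]
R4 := R4 − R2
  [ 1  -1/2   0  0  3/2 ]
  [ 0     1  -1  0   -1 ]
  [ 0     0   1  0    2 ]
  [ 0     0   3  2   -2 ]
R4 := R4 − 3·R3
  [ 1  -1/2   0  0  3/2 ]
  [ 0     1  -1  0   -1 ]
  [ 0     0   1  0    2 ]
  [ 0     0   0  2   -8 ]
R4 := 1/2·R4
  [ 1  -1/2   0  0  3/2 ]
  [ 0     1  -1  0   -1 ]
  [ 0     0   1  0    2 ]
  [ 0     0   0  1   -4 ]
R2 := R2 + R3
  [ 1  -1/2  0  0  3/2 ]
  [ 0     1  0  0    1 ]
  [ 0     0  1  0    2 ]
  [ 0     0  0  1   -4 ]
R1 := R1 + 1/2·R2
  [ 1  0  0  0   2 ]
  [ 0  1  0  0   1 ]
  [ 0  0  1  0   2 ]
  [ 0  0  0  1  -4 ]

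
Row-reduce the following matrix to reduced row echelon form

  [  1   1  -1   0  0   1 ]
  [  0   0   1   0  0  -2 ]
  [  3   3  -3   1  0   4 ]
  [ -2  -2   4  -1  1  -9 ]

Subtract 3 times ρ1 from ρ3.
  [  1   1  -1   0  0   1 ]
  [  0   0   1   0  0  -2 ]
  [  0   0   0   1  0   1 ]
  [ -2  -2   4  -1  1  -9 ]
Add 2 times ρ1 to ρ4.
  [ 1  1  -1   0  0   1 ]
  [ 0  0   1   0  0  -2 ]
  [ 0  0   0   1  0   1 ]
  [ 0  0   2  -1  1  -7 ]
Subtract 2 times ρ2 from ρ4.
  [ 1  1  -1   0  0   1 ]
  [ 0  0   1   0  0  -2 ]
  [ 0  0   0   1  0   1 ]
  [ 0  0   0  -1  1  -3 ]
Add ρ3 to ρ4.
  [ 1  1  -1  0  0   1 ]
  [ 0  0   1  0  0  -2 ]
  [ 0  0   0  1  0   1 ]
  [ 0  0   0  0  1  -2 ]
Add ρ2 to ρ1.
  [ 1  1  0  0  0  -1 ]
  [ 0  0  1  0  0  -2 ]
  [ 0  0  0  1  0   1 ]
  [ 0  0  0  0  1  -2 ]

[[1, 1, 0, 0, 0, -1], [0, 0, 1, 0, 0, -2], [0, 0, 0, 1, 0, 1], [0, 0, 0, 0, 1, -2]]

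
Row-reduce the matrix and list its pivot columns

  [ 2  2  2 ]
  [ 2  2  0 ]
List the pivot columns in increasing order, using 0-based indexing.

R1 → 1/2·R1
  [ 1  1  1 ]
  [ 2  2  0 ]
R2 → R2 − 2·R1
  [ 1  1   1 ]
  [ 0  0  -2 ]
R2 → -1/2·R2
  [ 1  1  1 ]
  [ 0  0  1 ]
R1 → R1 − R2
  [ 1  1  0 ]
  [ 0  0  1 ]
Pivot columns are the columns containing a leading 1.

0, 2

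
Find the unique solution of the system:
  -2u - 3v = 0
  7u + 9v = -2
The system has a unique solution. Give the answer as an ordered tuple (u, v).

Form the augmented matrix and row-reduce:
  [ -2  -3  |   0 ]
  [  7   9  |  -2 ]
ρ1 ← -1/2·ρ1
ρ2 ← ρ2 − 7·ρ1
ρ2 ← -2/3·ρ2
ρ1 ← ρ1 − 3/2·ρ2
Reading off the last column: u = -2, v = 4/3.

(-2, 4/3)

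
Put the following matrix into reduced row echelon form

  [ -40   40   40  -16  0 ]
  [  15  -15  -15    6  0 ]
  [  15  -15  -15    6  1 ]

Multiply R1 by -1/40.
Subtract 15 times R1 from R2.
Subtract 15 times R1 from R3.
Swap R2 and R3.

[[1, -1, -1, 2/5, 0], [0, 0, 0, 0, 1], [0, 0, 0, 0, 0]]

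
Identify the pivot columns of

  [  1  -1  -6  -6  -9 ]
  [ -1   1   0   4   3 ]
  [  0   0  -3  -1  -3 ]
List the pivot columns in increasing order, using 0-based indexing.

0, 2

R2 → R2 + R1
R2 → -1/6·R2
R3 → R3 + 3·R2
R1 → R1 + 6·R2
Pivot columns are the columns containing a leading 1.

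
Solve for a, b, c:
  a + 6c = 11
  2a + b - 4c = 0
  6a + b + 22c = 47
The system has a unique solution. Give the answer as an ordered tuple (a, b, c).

(2, 2, 3/2)

Form the augmented matrix and row-reduce:
  [ 1  0   6  |  11 ]
  [ 2  1  -4  |   0 ]
  [ 6  1  22  |  47 ]
r2 → r2 − 2·r1
  [ 1  0    6  |   11 ]
  [ 0  1  -16  |  -22 ]
  [ 6  1   22  |   47 ]
r3 → r3 − 6·r1
  [ 1  0    6  |   11 ]
  [ 0  1  -16  |  -22 ]
  [ 0  1  -14  |  -19 ]
r3 → r3 − r2
  [ 1  0    6  |   11 ]
  [ 0  1  -16  |  -22 ]
  [ 0  0    2  |    3 ]
r3 → 1/2·r3
  [ 1  0    6  |   11 ]
  [ 0  1  -16  |  -22 ]
  [ 0  0    1  |  3/2 ]
r2 → r2 + 16·r3
  [ 1  0  6  |   11 ]
  [ 0  1  0  |    2 ]
  [ 0  0  1  |  3/2 ]
r1 → r1 − 6·r3
  [ 1  0  0  |    2 ]
  [ 0  1  0  |    2 ]
  [ 0  0  1  |  3/2 ]
Reading off the last column: a = 2, b = 2, c = 3/2.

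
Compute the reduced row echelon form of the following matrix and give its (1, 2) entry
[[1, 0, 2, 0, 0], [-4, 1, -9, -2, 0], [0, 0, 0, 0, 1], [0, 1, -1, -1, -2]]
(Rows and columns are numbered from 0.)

R2 ← R2 + 4·R1
R4 ← R4 − R2
R3 ↔ R4
R3 ← R3 + 2·R4
R2 ← R2 + 2·R3

-1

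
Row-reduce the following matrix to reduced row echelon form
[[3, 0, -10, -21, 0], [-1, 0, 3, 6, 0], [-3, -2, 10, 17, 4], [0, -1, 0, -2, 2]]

Multiply R1 by 1/3.
  [  1   0  -10/3  -7  0 ]
  [ -1   0      3   6  0 ]
  [ -3  -2     10  17  4 ]
  [  0  -1      0  -2  2 ]
Add R1 to R2.
  [  1   0  -10/3  -7  0 ]
  [  0   0   -1/3  -1  0 ]
  [ -3  -2     10  17  4 ]
  [  0  -1      0  -2  2 ]
Add 3 times R1 to R3.
  [ 1   0  -10/3  -7  0 ]
  [ 0   0   -1/3  -1  0 ]
  [ 0  -2      0  -4  4 ]
  [ 0  -1      0  -2  2 ]
Swap R2 and R3.
  [ 1   0  -10/3  -7  0 ]
  [ 0  -2      0  -4  4 ]
  [ 0   0   -1/3  -1  0 ]
  [ 0  -1      0  -2  2 ]
Multiply R2 by -1/2.
  [ 1   0  -10/3  -7   0 ]
  [ 0   1      0   2  -2 ]
  [ 0   0   -1/3  -1   0 ]
  [ 0  -1      0  -2   2 ]
Add R2 to R4.
  [ 1  0  -10/3  -7   0 ]
  [ 0  1      0   2  -2 ]
  [ 0  0   -1/3  -1   0 ]
  [ 0  0      0   0   0 ]
Multiply R3 by -3.
  [ 1  0  -10/3  -7   0 ]
  [ 0  1      0   2  -2 ]
  [ 0  0      1   3   0 ]
  [ 0  0      0   0   0 ]
Add 10/3 times R3 to R1.
  [ 1  0  0  3   0 ]
  [ 0  1  0  2  -2 ]
  [ 0  0  1  3   0 ]
  [ 0  0  0  0   0 ]

[[1, 0, 0, 3, 0], [0, 1, 0, 2, -2], [0, 0, 1, 3, 0], [0, 0, 0, 0, 0]]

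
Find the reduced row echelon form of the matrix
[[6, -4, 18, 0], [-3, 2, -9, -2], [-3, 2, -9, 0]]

[[1, -2/3, 3, 0], [0, 0, 0, 1], [0, 0, 0, 0]]

R1 ← 1/6·R1
  [  1  -2/3   3   0 ]
  [ -3     2  -9  -2 ]
  [ -3     2  -9   0 ]
R2 ← R2 + 3·R1
  [  1  -2/3   3   0 ]
  [  0     0   0  -2 ]
  [ -3     2  -9   0 ]
R3 ← R3 + 3·R1
  [ 1  -2/3  3   0 ]
  [ 0     0  0  -2 ]
  [ 0     0  0   0 ]
R2 ← -1/2·R2
  [ 1  -2/3  3  0 ]
  [ 0     0  0  1 ]
  [ 0     0  0  0 ]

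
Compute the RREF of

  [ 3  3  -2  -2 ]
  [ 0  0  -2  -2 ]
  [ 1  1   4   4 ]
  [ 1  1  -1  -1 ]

r1 -> 1/3·r1
  [ 1  1  -2/3  -2/3 ]
  [ 0  0    -2    -2 ]
  [ 1  1     4     4 ]
  [ 1  1    -1    -1 ]
r3 -> r3 − r1
  [ 1  1  -2/3  -2/3 ]
  [ 0  0    -2    -2 ]
  [ 0  0  14/3  14/3 ]
  [ 1  1    -1    -1 ]
r4 -> r4 − r1
  [ 1  1  -2/3  -2/3 ]
  [ 0  0    -2    -2 ]
  [ 0  0  14/3  14/3 ]
  [ 0  0  -1/3  -1/3 ]
r2 -> -1/2·r2
  [ 1  1  -2/3  -2/3 ]
  [ 0  0     1     1 ]
  [ 0  0  14/3  14/3 ]
  [ 0  0  -1/3  -1/3 ]
r3 -> r3 − 14/3·r2
  [ 1  1  -2/3  -2/3 ]
  [ 0  0     1     1 ]
  [ 0  0     0     0 ]
  [ 0  0  -1/3  -1/3 ]
r4 -> r4 + 1/3·r2
  [ 1  1  -2/3  -2/3 ]
  [ 0  0     1     1 ]
  [ 0  0     0     0 ]
  [ 0  0     0     0 ]
r1 -> r1 + 2/3·r2
  [ 1  1  0  0 ]
  [ 0  0  1  1 ]
  [ 0  0  0  0 ]
  [ 0  0  0  0 ]

[[1, 1, 0, 0], [0, 0, 1, 1], [0, 0, 0, 0], [0, 0, 0, 0]]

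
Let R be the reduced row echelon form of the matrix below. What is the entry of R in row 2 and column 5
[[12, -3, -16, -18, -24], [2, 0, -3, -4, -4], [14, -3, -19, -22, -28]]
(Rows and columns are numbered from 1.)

Multiply r1 by 1/12.
Subtract 2 times r1 from r2.
Subtract 14 times r1 from r3.
Multiply r2 by 2.
Subtract 1/2 times r2 from r3.
Add 1/4 times r2 to r1.

0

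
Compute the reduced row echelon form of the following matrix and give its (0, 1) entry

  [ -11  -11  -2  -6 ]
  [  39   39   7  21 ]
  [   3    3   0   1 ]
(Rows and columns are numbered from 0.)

R1 ← -1/11·R1
  [  1   1  2/11  6/11 ]
  [ 39  39     7    21 ]
  [  3   3     0     1 ]
R2 ← R2 − 39·R1
  [ 1  1   2/11   6/11 ]
  [ 0  0  -1/11  -3/11 ]
  [ 3  3      0      1 ]
R3 ← R3 − 3·R1
  [ 1  1   2/11   6/11 ]
  [ 0  0  -1/11  -3/11 ]
  [ 0  0  -6/11  -7/11 ]
R2 ← -11·R2
  [ 1  1   2/11   6/11 ]
  [ 0  0      1      3 ]
  [ 0  0  -6/11  -7/11 ]
R3 ← R3 + 6/11·R2
  [ 1  1  2/11  6/11 ]
  [ 0  0     1     3 ]
  [ 0  0     0     1 ]
R2 ← R2 − 3·R3
  [ 1  1  2/11  6/11 ]
  [ 0  0     1     0 ]
  [ 0  0     0     1 ]
R1 ← R1 − 6/11·R3
  [ 1  1  2/11  0 ]
  [ 0  0     1  0 ]
  [ 0  0     0  1 ]
R1 ← R1 − 2/11·R2
  [ 1  1  0  0 ]
  [ 0  0  1  0 ]
  [ 0  0  0  1 ]

1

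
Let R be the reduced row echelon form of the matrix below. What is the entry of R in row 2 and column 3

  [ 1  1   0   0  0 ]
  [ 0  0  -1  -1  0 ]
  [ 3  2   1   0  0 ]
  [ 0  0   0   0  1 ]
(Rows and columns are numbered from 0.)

1

Subtract 3 times r1 from r3.
  [ 1   1   0   0  0 ]
  [ 0   0  -1  -1  0 ]
  [ 0  -1   1   0  0 ]
  [ 0   0   0   0  1 ]
Swap r2 and r3.
  [ 1   1   0   0  0 ]
  [ 0  -1   1   0  0 ]
  [ 0   0  -1  -1  0 ]
  [ 0   0   0   0  1 ]
Multiply r2 by -1.
  [ 1  1   0   0  0 ]
  [ 0  1  -1   0  0 ]
  [ 0  0  -1  -1  0 ]
  [ 0  0   0   0  1 ]
Multiply r3 by -1.
  [ 1  1   0  0  0 ]
  [ 0  1  -1  0  0 ]
  [ 0  0   1  1  0 ]
  [ 0  0   0  0  1 ]
Add r3 to r2.
  [ 1  1  0  0  0 ]
  [ 0  1  0  1  0 ]
  [ 0  0  1  1  0 ]
  [ 0  0  0  0  1 ]
Subtract r2 from r1.
  [ 1  0  0  -1  0 ]
  [ 0  1  0   1  0 ]
  [ 0  0  1   1  0 ]
  [ 0  0  0   0  1 ]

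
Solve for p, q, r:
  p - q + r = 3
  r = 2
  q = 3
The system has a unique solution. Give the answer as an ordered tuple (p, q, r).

Form the augmented matrix and row-reduce:
  [ 1  -1  1  |  3 ]
  [ 0   0  1  |  2 ]
  [ 0   1  0  |  3 ]
r2 ↔ r3
  [ 1  -1  1  |  3 ]
  [ 0   1  0  |  3 ]
  [ 0   0  1  |  2 ]
r1 ← r1 − r3
  [ 1  -1  0  |  1 ]
  [ 0   1  0  |  3 ]
  [ 0   0  1  |  2 ]
r1 ← r1 + r2
  [ 1  0  0  |  4 ]
  [ 0  1  0  |  3 ]
  [ 0  0  1  |  2 ]
Reading off the last column: p = 4, q = 3, r = 2.

(4, 3, 2)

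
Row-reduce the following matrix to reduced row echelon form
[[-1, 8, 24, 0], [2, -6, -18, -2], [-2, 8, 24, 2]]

R1 := -1·R1
R2 := R2 − 2·R1
R3 := R3 + 2·R1
R2 := 1/10·R2
R3 := R3 + 8·R2
R3 := 5/2·R3
R2 := R2 + 1/5·R3
R1 := R1 + 8·R2

[[1, 0, 0, 0], [0, 1, 3, 0], [0, 0, 0, 1]]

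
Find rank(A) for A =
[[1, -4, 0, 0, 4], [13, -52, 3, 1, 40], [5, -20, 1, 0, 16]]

rank = 3

Subtract 13 times ρ1 from ρ2.
  [ 1   -4  0  0    4 ]
  [ 0    0  3  1  -12 ]
  [ 5  -20  1  0   16 ]
Subtract 5 times ρ1 from ρ3.
  [ 1  -4  0  0    4 ]
  [ 0   0  3  1  -12 ]
  [ 0   0  1  0   -4 ]
Multiply ρ2 by 1/3.
  [ 1  -4  0    0   4 ]
  [ 0   0  1  1/3  -4 ]
  [ 0   0  1    0  -4 ]
Subtract ρ2 from ρ3.
  [ 1  -4  0     0   4 ]
  [ 0   0  1   1/3  -4 ]
  [ 0   0  0  -1/3   0 ]
Multiply ρ3 by -3.
  [ 1  -4  0    0   4 ]
  [ 0   0  1  1/3  -4 ]
  [ 0   0  0    1   0 ]
Subtract 1/3 times ρ3 from ρ2.
  [ 1  -4  0  0   4 ]
  [ 0   0  1  0  -4 ]
  [ 0   0  0  1   0 ]
The reduced form has 3 nonzero rows.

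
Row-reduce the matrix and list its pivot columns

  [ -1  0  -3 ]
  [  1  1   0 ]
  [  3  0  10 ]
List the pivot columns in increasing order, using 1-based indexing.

ρ1 ← -1·ρ1
  [ 1  0   3 ]
  [ 1  1   0 ]
  [ 3  0  10 ]
ρ2 ← ρ2 − ρ1
  [ 1  0   3 ]
  [ 0  1  -3 ]
  [ 3  0  10 ]
ρ3 ← ρ3 − 3·ρ1
  [ 1  0   3 ]
  [ 0  1  -3 ]
  [ 0  0   1 ]
ρ2 ← ρ2 + 3·ρ3
  [ 1  0  3 ]
  [ 0  1  0 ]
  [ 0  0  1 ]
ρ1 ← ρ1 − 3·ρ3
  [ 1  0  0 ]
  [ 0  1  0 ]
  [ 0  0  1 ]
Pivot columns are the columns containing a leading 1.

1, 2, 3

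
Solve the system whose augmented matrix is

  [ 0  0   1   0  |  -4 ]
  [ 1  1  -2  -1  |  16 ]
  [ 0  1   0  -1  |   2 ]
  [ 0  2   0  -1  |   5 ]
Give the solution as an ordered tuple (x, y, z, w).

ρ1 <-> ρ2
ρ2 <-> ρ3
ρ4 ← ρ4 − 2·ρ2
ρ2 ← ρ2 + ρ4
ρ1 ← ρ1 + ρ4
ρ1 ← ρ1 + 2·ρ3
ρ1 ← ρ1 − ρ2
Reading off the last column: x = 6, y = 3, z = -4, w = 1.

(6, 3, -4, 1)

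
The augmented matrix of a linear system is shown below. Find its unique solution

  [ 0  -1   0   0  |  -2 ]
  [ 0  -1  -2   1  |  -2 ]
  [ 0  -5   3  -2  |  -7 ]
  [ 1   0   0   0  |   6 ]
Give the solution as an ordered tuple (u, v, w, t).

(6, 2, -3, -6)

R1 <-> R4
  [ 1   0   0   0  |   6 ]
  [ 0  -1  -2   1  |  -2 ]
  [ 0  -5   3  -2  |  -7 ]
  [ 0  -1   0   0  |  -2 ]
R2 -> -1·R2
  [ 1   0  0   0  |   6 ]
  [ 0   1  2  -1  |   2 ]
  [ 0  -5  3  -2  |  -7 ]
  [ 0  -1  0   0  |  -2 ]
R3 -> R3 + 5·R2
  [ 1   0   0   0  |   6 ]
  [ 0   1   2  -1  |   2 ]
  [ 0   0  13  -7  |   3 ]
  [ 0  -1   0   0  |  -2 ]
R4 -> R4 + R2
  [ 1  0   0   0  |  6 ]
  [ 0  1   2  -1  |  2 ]
  [ 0  0  13  -7  |  3 ]
  [ 0  0   2  -1  |  0 ]
R3 -> 1/13·R3
  [ 1  0  0      0  |     6 ]
  [ 0  1  2     -1  |     2 ]
  [ 0  0  1  -7/13  |  3/13 ]
  [ 0  0  2     -1  |     0 ]
R4 -> R4 − 2·R3
  [ 1  0  0      0  |      6 ]
  [ 0  1  2     -1  |      2 ]
  [ 0  0  1  -7/13  |   3/13 ]
  [ 0  0  0   1/13  |  -6/13 ]
R4 -> 13·R4
  [ 1  0  0      0  |     6 ]
  [ 0  1  2     -1  |     2 ]
  [ 0  0  1  -7/13  |  3/13 ]
  [ 0  0  0      1  |    -6 ]
R3 -> R3 + 7/13·R4
  [ 1  0  0   0  |   6 ]
  [ 0  1  2  -1  |   2 ]
  [ 0  0  1   0  |  -3 ]
  [ 0  0  0   1  |  -6 ]
R2 -> R2 + R4
  [ 1  0  0  0  |   6 ]
  [ 0  1  2  0  |  -4 ]
  [ 0  0  1  0  |  -3 ]
  [ 0  0  0  1  |  -6 ]
R2 -> R2 − 2·R3
  [ 1  0  0  0  |   6 ]
  [ 0  1  0  0  |   2 ]
  [ 0  0  1  0  |  -3 ]
  [ 0  0  0  1  |  -6 ]
Reading off the last column: u = 6, v = 2, w = -3, t = -6.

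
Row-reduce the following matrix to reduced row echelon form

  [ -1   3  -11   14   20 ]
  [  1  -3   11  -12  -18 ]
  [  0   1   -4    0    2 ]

[[1, 0, -1, 0, 0], [0, 1, -4, 0, 2], [0, 0, 0, 1, 1]]

R1 -> -1·R1
  [ 1  -3  11  -14  -20 ]
  [ 1  -3  11  -12  -18 ]
  [ 0   1  -4    0    2 ]
R2 -> R2 − R1
  [ 1  -3  11  -14  -20 ]
  [ 0   0   0    2    2 ]
  [ 0   1  -4    0    2 ]
R2 ↔ R3
  [ 1  -3  11  -14  -20 ]
  [ 0   1  -4    0    2 ]
  [ 0   0   0    2    2 ]
R3 -> 1/2·R3
  [ 1  -3  11  -14  -20 ]
  [ 0   1  -4    0    2 ]
  [ 0   0   0    1    1 ]
R1 -> R1 + 14·R3
  [ 1  -3  11  0  -6 ]
  [ 0   1  -4  0   2 ]
  [ 0   0   0  1   1 ]
R1 -> R1 + 3·R2
  [ 1  0  -1  0  0 ]
  [ 0  1  -4  0  2 ]
  [ 0  0   0  1  1 ]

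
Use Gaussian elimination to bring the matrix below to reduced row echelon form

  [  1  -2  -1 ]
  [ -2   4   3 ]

[[1, -2, 0], [0, 0, 1]]

Add 2 times ρ1 to ρ2.
  [ 1  -2  -1 ]
  [ 0   0   1 ]
Add ρ2 to ρ1.
  [ 1  -2  0 ]
  [ 0   0  1 ]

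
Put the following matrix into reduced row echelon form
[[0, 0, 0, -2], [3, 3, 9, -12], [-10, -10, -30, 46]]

ρ1 <=> ρ2
ρ1 → 1/3·ρ1
ρ3 → ρ3 + 10·ρ1
ρ2 → -1/2·ρ2
ρ3 → ρ3 − 6·ρ2
ρ1 → ρ1 + 4·ρ2

[[1, 1, 3, 0], [0, 0, 0, 1], [0, 0, 0, 0]]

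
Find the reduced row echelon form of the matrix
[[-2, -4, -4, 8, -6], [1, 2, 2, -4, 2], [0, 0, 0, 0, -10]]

[[1, 2, 2, -4, 0], [0, 0, 0, 0, 1], [0, 0, 0, 0, 0]]

r1 ← -1/2·r1
  [ 1  2  2  -4    3 ]
  [ 1  2  2  -4    2 ]
  [ 0  0  0   0  -10 ]
r2 ← r2 − r1
  [ 1  2  2  -4    3 ]
  [ 0  0  0   0   -1 ]
  [ 0  0  0   0  -10 ]
r2 ← -1·r2
  [ 1  2  2  -4    3 ]
  [ 0  0  0   0    1 ]
  [ 0  0  0   0  -10 ]
r3 ← r3 + 10·r2
  [ 1  2  2  -4  3 ]
  [ 0  0  0   0  1 ]
  [ 0  0  0   0  0 ]
r1 ← r1 − 3·r2
  [ 1  2  2  -4  0 ]
  [ 0  0  0   0  1 ]
  [ 0  0  0   0  0 ]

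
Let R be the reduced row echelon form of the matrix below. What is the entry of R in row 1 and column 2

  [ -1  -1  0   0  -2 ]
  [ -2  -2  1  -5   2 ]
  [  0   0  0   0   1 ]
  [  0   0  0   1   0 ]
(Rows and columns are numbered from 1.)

R1 := -1·R1
  [  1   1  0   0  2 ]
  [ -2  -2  1  -5  2 ]
  [  0   0  0   0  1 ]
  [  0   0  0   1  0 ]
R2 := R2 + 2·R1
  [ 1  1  0   0  2 ]
  [ 0  0  1  -5  6 ]
  [ 0  0  0   0  1 ]
  [ 0  0  0   1  0 ]
R3 ↔ R4
  [ 1  1  0   0  2 ]
  [ 0  0  1  -5  6 ]
  [ 0  0  0   1  0 ]
  [ 0  0  0   0  1 ]
R2 := R2 − 6·R4
  [ 1  1  0   0  2 ]
  [ 0  0  1  -5  0 ]
  [ 0  0  0   1  0 ]
  [ 0  0  0   0  1 ]
R1 := R1 − 2·R4
  [ 1  1  0   0  0 ]
  [ 0  0  1  -5  0 ]
  [ 0  0  0   1  0 ]
  [ 0  0  0   0  1 ]
R2 := R2 + 5·R3
  [ 1  1  0  0  0 ]
  [ 0  0  1  0  0 ]
  [ 0  0  0  1  0 ]
  [ 0  0  0  0  1 ]

1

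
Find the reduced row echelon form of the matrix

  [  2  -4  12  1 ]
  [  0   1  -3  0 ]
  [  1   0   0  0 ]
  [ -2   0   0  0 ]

[[1, 0, 0, 0], [0, 1, -3, 0], [0, 0, 0, 1], [0, 0, 0, 0]]

r1 → 1/2·r1
  [  1  -2   6  1/2 ]
  [  0   1  -3    0 ]
  [  1   0   0    0 ]
  [ -2   0   0    0 ]
r3 → r3 − r1
  [  1  -2   6   1/2 ]
  [  0   1  -3     0 ]
  [  0   2  -6  -1/2 ]
  [ -2   0   0     0 ]
r4 → r4 + 2·r1
  [ 1  -2   6   1/2 ]
  [ 0   1  -3     0 ]
  [ 0   2  -6  -1/2 ]
  [ 0  -4  12     1 ]
r3 → r3 − 2·r2
  [ 1  -2   6   1/2 ]
  [ 0   1  -3     0 ]
  [ 0   0   0  -1/2 ]
  [ 0  -4  12     1 ]
r4 → r4 + 4·r2
  [ 1  -2   6   1/2 ]
  [ 0   1  -3     0 ]
  [ 0   0   0  -1/2 ]
  [ 0   0   0     1 ]
r3 → -2·r3
  [ 1  -2   6  1/2 ]
  [ 0   1  -3    0 ]
  [ 0   0   0    1 ]
  [ 0   0   0    1 ]
r4 → r4 − r3
  [ 1  -2   6  1/2 ]
  [ 0   1  -3    0 ]
  [ 0   0   0    1 ]
  [ 0   0   0    0 ]
r1 → r1 − 1/2·r3
  [ 1  -2   6  0 ]
  [ 0   1  -3  0 ]
  [ 0   0   0  1 ]
  [ 0   0   0  0 ]
r1 → r1 + 2·r2
  [ 1  0   0  0 ]
  [ 0  1  -3  0 ]
  [ 0  0   0  1 ]
  [ 0  0   0  0 ]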